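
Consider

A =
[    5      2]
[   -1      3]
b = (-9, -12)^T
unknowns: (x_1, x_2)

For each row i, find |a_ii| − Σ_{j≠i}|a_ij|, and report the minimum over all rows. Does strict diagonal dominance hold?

2

row 1: |5| − (2) = 3
row 2: |3| − (1) = 2
minimum over rows = 2 → strictly diagonally dominant (convergence guaranteed)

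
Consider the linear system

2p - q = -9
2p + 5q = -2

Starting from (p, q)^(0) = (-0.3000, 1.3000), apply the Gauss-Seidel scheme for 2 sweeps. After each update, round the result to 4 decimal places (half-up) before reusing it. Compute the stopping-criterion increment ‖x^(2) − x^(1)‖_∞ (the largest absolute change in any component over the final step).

0.0800

Iteration 1:
  p = (-9 - (-1)·1.3000) / (2) = -3.8500
  q = (-2 - (2)·-3.8500) / (5) = 1.1400
Iteration 2:
  p = (-9 - (-1)·1.1400) / (2) = -3.9300
  q = (-2 - (2)·-3.9300) / (5) = 1.1720
Change: (-0.0800, 0.0320) → max |·| = 0.0800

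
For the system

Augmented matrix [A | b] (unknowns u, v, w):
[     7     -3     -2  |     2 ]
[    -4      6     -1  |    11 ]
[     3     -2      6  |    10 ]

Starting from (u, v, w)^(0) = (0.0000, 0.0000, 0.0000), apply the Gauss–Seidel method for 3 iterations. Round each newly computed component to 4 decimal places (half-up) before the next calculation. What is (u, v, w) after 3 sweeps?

Iteration 1:
  u = (2 - (-3)·0.0000 - (-2)·0.0000) / (7) = 0.2857
  v = (11 - (-4)·0.2857 - (-1)·0.0000) / (6) = 2.0238
  w = (10 - (3)·0.2857 - (-2)·2.0238) / (6) = 2.1984
Iteration 2:
  u = (2 - (-3)·2.0238 - (-2)·2.1984) / (7) = 1.7812
  v = (11 - (-4)·1.7812 - (-1)·2.1984) / (6) = 3.3872
  w = (10 - (3)·1.7812 - (-2)·3.3872) / (6) = 1.9051
Iteration 3:
  u = (2 - (-3)·3.3872 - (-2)·1.9051) / (7) = 2.2817
  v = (11 - (-4)·2.2817 - (-1)·1.9051) / (6) = 3.6720
  w = (10 - (3)·2.2817 - (-2)·3.6720) / (6) = 1.7498

(2.2817, 3.6720, 1.7498)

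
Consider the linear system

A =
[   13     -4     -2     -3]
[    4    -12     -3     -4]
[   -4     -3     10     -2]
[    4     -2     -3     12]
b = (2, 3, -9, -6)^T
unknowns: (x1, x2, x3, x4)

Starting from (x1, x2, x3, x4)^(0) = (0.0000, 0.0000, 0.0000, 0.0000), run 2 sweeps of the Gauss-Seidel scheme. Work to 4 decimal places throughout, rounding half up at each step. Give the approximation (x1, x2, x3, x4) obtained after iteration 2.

Iteration 1:
  x1 = (2 - (-4)·0.0000 - (-2)·0.0000 - (-3)·0.0000) / (13) = 0.1538
  x2 = (3 - (4)·0.1538 - (-3)·0.0000 - (-4)·0.0000) / (-12) = -0.1987
  x3 = (-9 - (-4)·0.1538 - (-3)·-0.1987 - (-2)·0.0000) / (10) = -0.8981
  x4 = (-6 - (4)·0.1538 - (-2)·-0.1987 - (-3)·-0.8981) / (12) = -0.8089
Iteration 2:
  x1 = (2 - (-4)·-0.1987 - (-2)·-0.8981 - (-3)·-0.8089) / (13) = -0.2321
  x2 = (3 - (4)·-0.2321 - (-3)·-0.8981 - (-4)·-0.8089) / (-12) = 0.1668
  x3 = (-9 - (-4)·-0.2321 - (-3)·0.1668 - (-2)·-0.8089) / (10) = -1.1046
  x4 = (-6 - (4)·-0.2321 - (-2)·0.1668 - (-3)·-1.1046) / (12) = -0.6710

(-0.2321, 0.1668, -1.1046, -0.6710)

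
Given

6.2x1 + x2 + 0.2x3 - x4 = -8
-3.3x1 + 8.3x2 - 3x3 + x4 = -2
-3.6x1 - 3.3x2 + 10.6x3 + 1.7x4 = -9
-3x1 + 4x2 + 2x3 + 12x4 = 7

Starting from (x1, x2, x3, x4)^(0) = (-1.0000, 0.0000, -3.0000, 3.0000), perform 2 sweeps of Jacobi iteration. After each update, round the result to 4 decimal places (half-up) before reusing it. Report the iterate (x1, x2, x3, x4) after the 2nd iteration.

(-0.7659, -1.2271, -1.8726, 1.3790)

Iteration 1:
  x1 = (-8 - (1)·0.0000 - (0.2)·-3.0000 - (-1)·3.0000) / (6.2) = -0.7097
  x2 = (-2 - (-3.3)·-1.0000 - (-3)·-3.0000 - (1)·3.0000) / (8.3) = -2.0843
  x3 = (-9 - (-3.6)·-1.0000 - (-3.3)·0.0000 - (1.7)·3.0000) / (10.6) = -1.6698
  x4 = (7 - (-3)·-1.0000 - (4)·0.0000 - (2)·-3.0000) / (12) = 0.8333
Iteration 2:
  x1 = (-8 - (1)·-2.0843 - (0.2)·-1.6698 - (-1)·0.8333) / (6.2) = -0.7659
  x2 = (-2 - (-3.3)·-0.7097 - (-3)·-1.6698 - (1)·0.8333) / (8.3) = -1.2271
  x3 = (-9 - (-3.6)·-0.7097 - (-3.3)·-2.0843 - (1.7)·0.8333) / (10.6) = -1.8726
  x4 = (7 - (-3)·-0.7097 - (4)·-2.0843 - (2)·-1.6698) / (12) = 1.3790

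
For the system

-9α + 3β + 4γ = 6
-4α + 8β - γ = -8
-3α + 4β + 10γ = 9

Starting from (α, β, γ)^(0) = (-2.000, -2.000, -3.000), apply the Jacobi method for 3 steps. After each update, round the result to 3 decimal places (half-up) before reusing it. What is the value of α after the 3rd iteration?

-0.932

Iteration 1:
  α = (6 - (3)·-2.000 - (4)·-3.000) / (-9) = -2.667
  β = (-8 - (-4)·-2.000 - (-1)·-3.000) / (8) = -2.375
  γ = (9 - (-3)·-2.000 - (4)·-2.000) / (10) = 1.100
Iteration 2:
  α = (6 - (3)·-2.375 - (4)·1.100) / (-9) = -0.969
  β = (-8 - (-4)·-2.667 - (-1)·1.100) / (8) = -2.196
  γ = (9 - (-3)·-2.667 - (4)·-2.375) / (10) = 1.050
Iteration 3:
  α = (6 - (3)·-2.196 - (4)·1.050) / (-9) = -0.932
  β = (-8 - (-4)·-0.969 - (-1)·1.050) / (8) = -1.353
  γ = (9 - (-3)·-0.969 - (4)·-2.196) / (10) = 1.488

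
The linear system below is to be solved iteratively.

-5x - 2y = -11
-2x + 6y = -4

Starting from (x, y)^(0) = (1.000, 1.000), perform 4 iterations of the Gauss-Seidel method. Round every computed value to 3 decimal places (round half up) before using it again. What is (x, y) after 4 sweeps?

(2.177, 0.059)

Iteration 1:
  x = (-11 - (-2)·1.000) / (-5) = 1.800
  y = (-4 - (-2)·1.800) / (6) = -0.067
Iteration 2:
  x = (-11 - (-2)·-0.067) / (-5) = 2.227
  y = (-4 - (-2)·2.227) / (6) = 0.076
Iteration 3:
  x = (-11 - (-2)·0.076) / (-5) = 2.170
  y = (-4 - (-2)·2.170) / (6) = 0.057
Iteration 4:
  x = (-11 - (-2)·0.057) / (-5) = 2.177
  y = (-4 - (-2)·2.177) / (6) = 0.059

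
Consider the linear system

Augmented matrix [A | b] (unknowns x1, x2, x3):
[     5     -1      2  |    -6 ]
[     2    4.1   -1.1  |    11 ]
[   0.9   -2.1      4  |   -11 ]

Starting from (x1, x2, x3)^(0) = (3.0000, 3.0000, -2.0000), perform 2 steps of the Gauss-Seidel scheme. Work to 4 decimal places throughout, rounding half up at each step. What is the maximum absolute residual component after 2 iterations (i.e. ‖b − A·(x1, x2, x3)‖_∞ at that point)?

Iteration 1:
  x1 = (-6 - (-1)·3.0000 - (2)·-2.0000) / (5) = 0.2000
  x2 = (11 - (2)·0.2000 - (-1.1)·-2.0000) / (4.1) = 2.0488
  x3 = (-11 - (0.9)·0.2000 - (-2.1)·2.0488) / (4) = -1.7194
Iteration 2:
  x1 = (-6 - (-1)·2.0488 - (2)·-1.7194) / (5) = -0.1025
  x2 = (11 - (2)·-0.1025 - (-1.1)·-1.7194) / (4.1) = 2.2716
  x3 = (-11 - (0.9)·-0.1025 - (-2.1)·2.2716) / (4) = -1.5343
Residual b − A·x = (-0.1473, 0.2037, -0.0002); ∞-norm = 0.2037

0.2037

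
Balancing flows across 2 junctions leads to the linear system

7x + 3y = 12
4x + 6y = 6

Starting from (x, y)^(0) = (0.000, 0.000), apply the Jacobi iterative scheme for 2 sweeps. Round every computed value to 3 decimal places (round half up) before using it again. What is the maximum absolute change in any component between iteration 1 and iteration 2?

Iteration 1:
  x = (12 - (3)·0.000) / (7) = 1.714
  y = (6 - (4)·0.000) / (6) = 1.000
Iteration 2:
  x = (12 - (3)·1.000) / (7) = 1.286
  y = (6 - (4)·1.714) / (6) = -0.143
Change: (-0.428, -1.143) → max |·| = 1.143

1.143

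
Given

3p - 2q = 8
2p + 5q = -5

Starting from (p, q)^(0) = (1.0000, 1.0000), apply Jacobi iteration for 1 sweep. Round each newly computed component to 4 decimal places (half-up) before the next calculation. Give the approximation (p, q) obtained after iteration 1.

Iteration 1:
  p = (8 - (-2)·1.0000) / (3) = 3.3333
  q = (-5 - (2)·1.0000) / (5) = -1.4000

(3.3333, -1.4000)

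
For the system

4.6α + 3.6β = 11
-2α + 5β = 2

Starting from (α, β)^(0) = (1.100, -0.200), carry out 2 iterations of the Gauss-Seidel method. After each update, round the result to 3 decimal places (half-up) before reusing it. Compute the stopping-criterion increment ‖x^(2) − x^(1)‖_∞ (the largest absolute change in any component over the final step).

1.267

Iteration 1:
  α = (11 - (3.6)·-0.200) / (4.6) = 2.548
  β = (2 - (-2)·2.548) / (5) = 1.419
Iteration 2:
  α = (11 - (3.6)·1.419) / (4.6) = 1.281
  β = (2 - (-2)·1.281) / (5) = 0.912
Change: (-1.267, -0.507) → max |·| = 1.267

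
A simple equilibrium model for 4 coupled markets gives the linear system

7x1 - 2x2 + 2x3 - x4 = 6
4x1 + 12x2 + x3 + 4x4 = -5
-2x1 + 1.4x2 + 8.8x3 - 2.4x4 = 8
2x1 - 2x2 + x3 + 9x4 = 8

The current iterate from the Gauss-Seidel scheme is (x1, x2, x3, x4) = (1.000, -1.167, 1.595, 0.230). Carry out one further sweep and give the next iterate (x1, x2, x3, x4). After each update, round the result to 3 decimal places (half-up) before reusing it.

(0.101, -0.660, 1.100, 0.598)

One sweep:
  x1 = (6 - (-2)·-1.167 - (2)·1.595 - (-1)·0.230) / (7) = 0.101
  x2 = (-5 - (4)·0.101 - (1)·1.595 - (4)·0.230) / (12) = -0.660
  x3 = (8 - (-2)·0.101 - (1.4)·-0.660 - (-2.4)·0.230) / (8.8) = 1.100
  x4 = (8 - (2)·0.101 - (-2)·-0.660 - (1)·1.100) / (9) = 0.598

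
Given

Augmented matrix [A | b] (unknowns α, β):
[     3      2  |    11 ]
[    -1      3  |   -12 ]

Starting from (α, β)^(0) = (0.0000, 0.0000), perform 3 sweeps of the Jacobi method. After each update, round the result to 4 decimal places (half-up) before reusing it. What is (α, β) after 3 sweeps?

Iteration 1:
  α = (11 - (2)·0.0000) / (3) = 3.6667
  β = (-12 - (-1)·0.0000) / (3) = -4.0000
Iteration 2:
  α = (11 - (2)·-4.0000) / (3) = 6.3333
  β = (-12 - (-1)·3.6667) / (3) = -2.7778
Iteration 3:
  α = (11 - (2)·-2.7778) / (3) = 5.5185
  β = (-12 - (-1)·6.3333) / (3) = -1.8889

(5.5185, -1.8889)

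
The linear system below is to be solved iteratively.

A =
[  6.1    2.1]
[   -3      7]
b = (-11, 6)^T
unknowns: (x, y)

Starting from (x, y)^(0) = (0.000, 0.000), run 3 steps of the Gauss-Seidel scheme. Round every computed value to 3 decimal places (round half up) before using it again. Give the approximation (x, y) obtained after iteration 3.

Iteration 1:
  x = (-11 - (2.1)·0.000) / (6.1) = -1.803
  y = (6 - (-3)·-1.803) / (7) = 0.084
Iteration 2:
  x = (-11 - (2.1)·0.084) / (6.1) = -1.832
  y = (6 - (-3)·-1.832) / (7) = 0.072
Iteration 3:
  x = (-11 - (2.1)·0.072) / (6.1) = -1.828
  y = (6 - (-3)·-1.828) / (7) = 0.074

(-1.828, 0.074)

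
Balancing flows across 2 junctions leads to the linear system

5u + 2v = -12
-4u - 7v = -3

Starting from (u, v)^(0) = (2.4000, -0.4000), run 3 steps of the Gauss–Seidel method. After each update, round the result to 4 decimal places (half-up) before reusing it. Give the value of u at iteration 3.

Iteration 1:
  u = (-12 - (2)·-0.4000) / (5) = -2.2400
  v = (-3 - (-4)·-2.2400) / (-7) = 1.7086
Iteration 2:
  u = (-12 - (2)·1.7086) / (5) = -3.0834
  v = (-3 - (-4)·-3.0834) / (-7) = 2.1905
Iteration 3:
  u = (-12 - (2)·2.1905) / (5) = -3.2762
  v = (-3 - (-4)·-3.2762) / (-7) = 2.3007

-3.2762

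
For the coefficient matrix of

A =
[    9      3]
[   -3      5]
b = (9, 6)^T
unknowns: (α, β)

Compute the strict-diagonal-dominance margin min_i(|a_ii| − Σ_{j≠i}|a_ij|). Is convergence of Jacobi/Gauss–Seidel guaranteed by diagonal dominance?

row 1: |9| − (3) = 6
row 2: |5| − (3) = 2
minimum over rows = 2 → strictly diagonally dominant (convergence guaranteed)

2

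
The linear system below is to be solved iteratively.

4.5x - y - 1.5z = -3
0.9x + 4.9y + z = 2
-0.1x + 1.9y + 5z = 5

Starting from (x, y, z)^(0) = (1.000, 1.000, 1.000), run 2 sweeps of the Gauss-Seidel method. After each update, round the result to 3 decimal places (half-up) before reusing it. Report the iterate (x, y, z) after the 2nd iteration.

Iteration 1:
  x = (-3 - (-1)·1.000 - (-1.5)·1.000) / (4.5) = -0.111
  y = (2 - (0.9)·-0.111 - (1)·1.000) / (4.9) = 0.224
  z = (5 - (-0.1)·-0.111 - (1.9)·0.224) / (5) = 0.913
Iteration 2:
  x = (-3 - (-1)·0.224 - (-1.5)·0.913) / (4.5) = -0.313
  y = (2 - (0.9)·-0.313 - (1)·0.913) / (4.9) = 0.279
  z = (5 - (-0.1)·-0.313 - (1.9)·0.279) / (5) = 0.888

(-0.313, 0.279, 0.888)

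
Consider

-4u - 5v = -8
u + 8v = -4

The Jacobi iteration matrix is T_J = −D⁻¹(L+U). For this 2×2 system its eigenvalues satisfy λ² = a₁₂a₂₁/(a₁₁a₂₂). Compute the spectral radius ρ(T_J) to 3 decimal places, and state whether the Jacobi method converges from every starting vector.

a₁₂a₂₁/(a₁₁a₂₂) = (-5)·(1) / ((-4)·(8)) = 0.156250
ρ = √|0.156250| = √0.156250 = 0.395
ρ < 1, so Jacobi converges

0.395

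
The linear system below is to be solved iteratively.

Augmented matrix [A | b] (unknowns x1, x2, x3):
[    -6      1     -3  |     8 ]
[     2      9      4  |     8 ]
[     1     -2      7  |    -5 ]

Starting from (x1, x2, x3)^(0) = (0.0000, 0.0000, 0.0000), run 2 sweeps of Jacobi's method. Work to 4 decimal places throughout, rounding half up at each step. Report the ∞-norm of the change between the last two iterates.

0.6137

Iteration 1:
  x1 = (8 - (1)·0.0000 - (-3)·0.0000) / (-6) = -1.3333
  x2 = (8 - (2)·0.0000 - (4)·0.0000) / (9) = 0.8889
  x3 = (-5 - (1)·0.0000 - (-2)·0.0000) / (7) = -0.7143
Iteration 2:
  x1 = (8 - (1)·0.8889 - (-3)·-0.7143) / (-6) = -0.8280
  x2 = (8 - (2)·-1.3333 - (4)·-0.7143) / (9) = 1.5026
  x3 = (-5 - (1)·-1.3333 - (-2)·0.8889) / (7) = -0.2698
Change: (0.5053, 0.6137, 0.4445) → max |·| = 0.6137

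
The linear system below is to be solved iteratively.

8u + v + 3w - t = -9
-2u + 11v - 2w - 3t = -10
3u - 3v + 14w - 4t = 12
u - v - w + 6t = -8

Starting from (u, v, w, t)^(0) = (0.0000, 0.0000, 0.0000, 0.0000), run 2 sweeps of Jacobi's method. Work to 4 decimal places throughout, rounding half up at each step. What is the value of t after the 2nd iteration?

-1.1545

Iteration 1:
  u = (-9 - (1)·0.0000 - (3)·0.0000 - (-1)·0.0000) / (8) = -1.1250
  v = (-10 - (-2)·0.0000 - (-2)·0.0000 - (-3)·0.0000) / (11) = -0.9091
  w = (12 - (3)·0.0000 - (-3)·0.0000 - (-4)·0.0000) / (14) = 0.8571
  t = (-8 - (1)·0.0000 - (-1)·0.0000 - (-1)·0.0000) / (6) = -1.3333
Iteration 2:
  u = (-9 - (1)·-0.9091 - (3)·0.8571 - (-1)·-1.3333) / (8) = -1.4994
  v = (-10 - (-2)·-1.1250 - (-2)·0.8571 - (-3)·-1.3333) / (11) = -1.3214
  w = (12 - (3)·-1.1250 - (-3)·-0.9091 - (-4)·-1.3333) / (14) = 0.5225
  t = (-8 - (1)·-1.1250 - (-1)·-0.9091 - (-1)·0.8571) / (6) = -1.1545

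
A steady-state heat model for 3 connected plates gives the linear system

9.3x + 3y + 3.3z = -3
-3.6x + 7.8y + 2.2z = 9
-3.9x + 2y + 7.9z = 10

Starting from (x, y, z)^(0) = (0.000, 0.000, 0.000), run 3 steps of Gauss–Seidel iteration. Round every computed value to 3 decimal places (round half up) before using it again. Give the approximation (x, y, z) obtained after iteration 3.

Iteration 1:
  x = (-3 - (3)·0.000 - (3.3)·0.000) / (9.3) = -0.323
  y = (9 - (-3.6)·-0.323 - (2.2)·0.000) / (7.8) = 1.005
  z = (10 - (-3.9)·-0.323 - (2)·1.005) / (7.9) = 0.852
Iteration 2:
  x = (-3 - (3)·1.005 - (3.3)·0.852) / (9.3) = -0.949
  y = (9 - (-3.6)·-0.949 - (2.2)·0.852) / (7.8) = 0.476
  z = (10 - (-3.9)·-0.949 - (2)·0.476) / (7.9) = 0.677
Iteration 3:
  x = (-3 - (3)·0.476 - (3.3)·0.677) / (9.3) = -0.716
  y = (9 - (-3.6)·-0.716 - (2.2)·0.677) / (7.8) = 0.632
  z = (10 - (-3.9)·-0.716 - (2)·0.632) / (7.9) = 0.752

(-0.716, 0.632, 0.752)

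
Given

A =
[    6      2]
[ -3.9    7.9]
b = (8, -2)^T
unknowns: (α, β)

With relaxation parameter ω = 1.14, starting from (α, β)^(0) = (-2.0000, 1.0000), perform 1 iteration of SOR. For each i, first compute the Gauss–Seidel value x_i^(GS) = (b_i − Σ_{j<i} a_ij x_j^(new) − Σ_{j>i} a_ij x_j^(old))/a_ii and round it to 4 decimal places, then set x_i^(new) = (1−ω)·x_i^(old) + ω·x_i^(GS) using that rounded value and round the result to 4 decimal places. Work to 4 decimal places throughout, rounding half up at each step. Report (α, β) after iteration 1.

(1.4200, 0.3705)

Iteration 1:
  α: GS value = (8 - (2)·1.0000) / (6) = 1.0000;  α ← (1−ω)·-2.0000 + ω·1.0000 = 1.4200
  β: GS value = (-2 - (-3.9)·1.4200) / (7.9) = 0.4478;  β ← (1−ω)·1.0000 + ω·0.4478 = 0.3705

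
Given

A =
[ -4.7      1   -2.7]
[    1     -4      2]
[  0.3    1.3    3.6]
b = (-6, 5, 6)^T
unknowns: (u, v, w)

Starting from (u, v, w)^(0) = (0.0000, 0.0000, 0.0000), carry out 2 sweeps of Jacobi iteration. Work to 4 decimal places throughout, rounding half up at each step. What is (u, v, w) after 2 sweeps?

(0.0532, -0.0975, 2.0117)

Iteration 1:
  u = (-6 - (1)·0.0000 - (-2.7)·0.0000) / (-4.7) = 1.2766
  v = (5 - (1)·0.0000 - (2)·0.0000) / (-4) = -1.2500
  w = (6 - (0.3)·0.0000 - (1.3)·0.0000) / (3.6) = 1.6667
Iteration 2:
  u = (-6 - (1)·-1.2500 - (-2.7)·1.6667) / (-4.7) = 0.0532
  v = (5 - (1)·1.2766 - (2)·1.6667) / (-4) = -0.0975
  w = (6 - (0.3)·1.2766 - (1.3)·-1.2500) / (3.6) = 2.0117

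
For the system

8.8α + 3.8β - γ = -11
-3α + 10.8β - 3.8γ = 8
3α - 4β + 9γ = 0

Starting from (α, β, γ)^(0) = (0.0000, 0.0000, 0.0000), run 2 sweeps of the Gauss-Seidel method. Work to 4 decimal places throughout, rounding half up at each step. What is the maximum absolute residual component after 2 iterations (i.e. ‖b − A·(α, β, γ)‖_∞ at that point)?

0.5684

Iteration 1:
  α = (-11 - (3.8)·0.0000 - (-1)·0.0000) / (8.8) = -1.2500
  β = (8 - (-3)·-1.2500 - (-3.8)·0.0000) / (10.8) = 0.3935
  γ = (0 - (3)·-1.2500 - (-4)·0.3935) / (9) = 0.5916
Iteration 2:
  α = (-11 - (3.8)·0.3935 - (-1)·0.5916) / (8.8) = -1.3527
  β = (8 - (-3)·-1.3527 - (-3.8)·0.5916) / (10.8) = 0.5731
  γ = (0 - (3)·-1.3527 - (-4)·0.5731) / (9) = 0.7056
Residual b − A·x = (-0.5684, 0.4337, 0.0001); ∞-norm = 0.5684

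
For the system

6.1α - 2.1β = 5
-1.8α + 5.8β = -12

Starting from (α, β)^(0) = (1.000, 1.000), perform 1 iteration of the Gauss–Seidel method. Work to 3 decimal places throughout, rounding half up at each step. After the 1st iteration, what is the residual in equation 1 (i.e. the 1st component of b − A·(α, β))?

Iteration 1:
  α = (5 - (-2.1)·1.000) / (6.1) = 1.164
  β = (-12 - (-1.8)·1.164) / (5.8) = -1.708
Residual b − A·x = (-5.687, 0.002)

-5.687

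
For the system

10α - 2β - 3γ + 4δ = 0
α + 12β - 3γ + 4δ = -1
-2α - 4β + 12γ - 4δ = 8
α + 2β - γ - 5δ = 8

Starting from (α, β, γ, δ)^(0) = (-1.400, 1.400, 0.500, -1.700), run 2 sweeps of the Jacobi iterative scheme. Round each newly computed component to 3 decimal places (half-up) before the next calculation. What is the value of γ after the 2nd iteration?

Iteration 1:
  α = (0 - (-2)·1.400 - (-3)·0.500 - (4)·-1.700) / (10) = 1.110
  β = (-1 - (1)·-1.400 - (-3)·0.500 - (4)·-1.700) / (12) = 0.725
  γ = (8 - (-2)·-1.400 - (-4)·1.400 - (-4)·-1.700) / (12) = 0.333
  δ = (8 - (1)·-1.400 - (2)·1.400 - (-1)·0.500) / (-5) = -1.420
Iteration 2:
  α = (0 - (-2)·0.725 - (-3)·0.333 - (4)·-1.420) / (10) = 0.813
  β = (-1 - (1)·1.110 - (-3)·0.333 - (4)·-1.420) / (12) = 0.381
  γ = (8 - (-2)·1.110 - (-4)·0.725 - (-4)·-1.420) / (12) = 0.620
  δ = (8 - (1)·1.110 - (2)·0.725 - (-1)·0.333) / (-5) = -1.155

0.620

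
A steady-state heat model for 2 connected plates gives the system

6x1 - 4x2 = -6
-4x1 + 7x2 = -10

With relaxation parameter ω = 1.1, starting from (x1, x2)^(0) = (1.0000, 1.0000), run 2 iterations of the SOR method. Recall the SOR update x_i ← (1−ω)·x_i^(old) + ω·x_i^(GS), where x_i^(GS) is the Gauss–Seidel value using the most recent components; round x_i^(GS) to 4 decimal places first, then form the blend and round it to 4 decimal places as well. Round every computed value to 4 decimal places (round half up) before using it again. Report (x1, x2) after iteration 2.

Iteration 1:
  x1: GS value = (-6 - (-4)·1.0000) / (6) = -0.3333;  x1 ← (1−ω)·1.0000 + ω·-0.3333 = -0.4666
  x2: GS value = (-10 - (-4)·-0.4666) / (7) = -1.6952;  x2 ← (1−ω)·1.0000 + ω·-1.6952 = -1.9647
Iteration 2:
  x1: GS value = (-6 - (-4)·-1.9647) / (6) = -2.3098;  x1 ← (1−ω)·-0.4666 + ω·-2.3098 = -2.4941
  x2: GS value = (-10 - (-4)·-2.4941) / (7) = -2.8538;  x2 ← (1−ω)·-1.9647 + ω·-2.8538 = -2.9427

(-2.4941, -2.9427)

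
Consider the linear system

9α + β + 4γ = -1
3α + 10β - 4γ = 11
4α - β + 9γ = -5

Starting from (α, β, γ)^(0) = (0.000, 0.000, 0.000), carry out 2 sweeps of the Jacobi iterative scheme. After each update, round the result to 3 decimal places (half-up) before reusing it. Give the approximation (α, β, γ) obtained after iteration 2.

Iteration 1:
  α = (-1 - (1)·0.000 - (4)·0.000) / (9) = -0.111
  β = (11 - (3)·0.000 - (-4)·0.000) / (10) = 1.100
  γ = (-5 - (4)·0.000 - (-1)·0.000) / (9) = -0.556
Iteration 2:
  α = (-1 - (1)·1.100 - (4)·-0.556) / (9) = 0.014
  β = (11 - (3)·-0.111 - (-4)·-0.556) / (10) = 0.911
  γ = (-5 - (4)·-0.111 - (-1)·1.100) / (9) = -0.384

(0.014, 0.911, -0.384)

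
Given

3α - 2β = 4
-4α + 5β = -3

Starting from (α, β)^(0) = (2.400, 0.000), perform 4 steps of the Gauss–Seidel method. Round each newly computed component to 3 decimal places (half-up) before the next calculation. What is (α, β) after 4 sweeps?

Iteration 1:
  α = (4 - (-2)·0.000) / (3) = 1.333
  β = (-3 - (-4)·1.333) / (5) = 0.466
Iteration 2:
  α = (4 - (-2)·0.466) / (3) = 1.644
  β = (-3 - (-4)·1.644) / (5) = 0.715
Iteration 3:
  α = (4 - (-2)·0.715) / (3) = 1.810
  β = (-3 - (-4)·1.810) / (5) = 0.848
Iteration 4:
  α = (4 - (-2)·0.848) / (3) = 1.899
  β = (-3 - (-4)·1.899) / (5) = 0.919

(1.899, 0.919)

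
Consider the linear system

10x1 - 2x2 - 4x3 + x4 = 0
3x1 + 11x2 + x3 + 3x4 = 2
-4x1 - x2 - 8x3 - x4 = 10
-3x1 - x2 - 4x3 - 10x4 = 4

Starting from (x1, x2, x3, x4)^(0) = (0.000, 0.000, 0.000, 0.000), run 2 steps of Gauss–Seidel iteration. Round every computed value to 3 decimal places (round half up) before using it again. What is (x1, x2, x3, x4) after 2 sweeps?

(-0.482, 0.404, -1.071, 0.133)

Iteration 1:
  x1 = (0 - (-2)·0.000 - (-4)·0.000 - (1)·0.000) / (10) = 0.000
  x2 = (2 - (3)·0.000 - (1)·0.000 - (3)·0.000) / (11) = 0.182
  x3 = (10 - (-4)·0.000 - (-1)·0.182 - (-1)·0.000) / (-8) = -1.273
  x4 = (4 - (-3)·0.000 - (-1)·0.182 - (-4)·-1.273) / (-10) = 0.091
Iteration 2:
  x1 = (0 - (-2)·0.182 - (-4)·-1.273 - (1)·0.091) / (10) = -0.482
  x2 = (2 - (3)·-0.482 - (1)·-1.273 - (3)·0.091) / (11) = 0.404
  x3 = (10 - (-4)·-0.482 - (-1)·0.404 - (-1)·0.091) / (-8) = -1.071
  x4 = (4 - (-3)·-0.482 - (-1)·0.404 - (-4)·-1.071) / (-10) = 0.133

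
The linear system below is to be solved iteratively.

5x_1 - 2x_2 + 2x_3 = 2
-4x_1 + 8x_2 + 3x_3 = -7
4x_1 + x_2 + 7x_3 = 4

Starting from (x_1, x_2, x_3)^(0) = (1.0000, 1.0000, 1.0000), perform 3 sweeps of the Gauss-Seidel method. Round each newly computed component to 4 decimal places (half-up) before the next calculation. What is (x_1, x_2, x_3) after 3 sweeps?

(-0.4124, -1.4046, 1.0077)

Iteration 1:
  x_1 = (2 - (-2)·1.0000 - (2)·1.0000) / (5) = 0.4000
  x_2 = (-7 - (-4)·0.4000 - (3)·1.0000) / (8) = -1.0500
  x_3 = (4 - (4)·0.4000 - (1)·-1.0500) / (7) = 0.4929
Iteration 2:
  x_1 = (2 - (-2)·-1.0500 - (2)·0.4929) / (5) = -0.2172
  x_2 = (-7 - (-4)·-0.2172 - (3)·0.4929) / (8) = -1.1684
  x_3 = (4 - (4)·-0.2172 - (1)·-1.1684) / (7) = 0.8625
Iteration 3:
  x_1 = (2 - (-2)·-1.1684 - (2)·0.8625) / (5) = -0.4124
  x_2 = (-7 - (-4)·-0.4124 - (3)·0.8625) / (8) = -1.4046
  x_3 = (4 - (4)·-0.4124 - (1)·-1.4046) / (7) = 1.0077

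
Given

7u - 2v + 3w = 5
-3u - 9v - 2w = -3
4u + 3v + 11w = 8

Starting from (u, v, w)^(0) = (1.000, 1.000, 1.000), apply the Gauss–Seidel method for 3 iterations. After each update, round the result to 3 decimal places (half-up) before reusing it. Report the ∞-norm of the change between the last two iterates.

Iteration 1:
  u = (5 - (-2)·1.000 - (3)·1.000) / (7) = 0.571
  v = (-3 - (-3)·0.571 - (-2)·1.000) / (-9) = -0.079
  w = (8 - (4)·0.571 - (3)·-0.079) / (11) = 0.541
Iteration 2:
  u = (5 - (-2)·-0.079 - (3)·0.541) / (7) = 0.460
  v = (-3 - (-3)·0.460 - (-2)·0.541) / (-9) = 0.060
  w = (8 - (4)·0.460 - (3)·0.060) / (11) = 0.544
Iteration 3:
  u = (5 - (-2)·0.060 - (3)·0.544) / (7) = 0.498
  v = (-3 - (-3)·0.498 - (-2)·0.544) / (-9) = 0.046
  w = (8 - (4)·0.498 - (3)·0.046) / (11) = 0.534
Change: (0.038, -0.014, -0.010) → max |·| = 0.038

0.038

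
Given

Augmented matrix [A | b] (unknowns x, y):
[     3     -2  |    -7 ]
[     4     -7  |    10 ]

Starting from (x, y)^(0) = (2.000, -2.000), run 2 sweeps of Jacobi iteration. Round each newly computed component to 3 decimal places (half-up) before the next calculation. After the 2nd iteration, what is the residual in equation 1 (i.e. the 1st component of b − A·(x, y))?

-6.476

Iteration 1:
  x = (-7 - (-2)·-2.000) / (3) = -3.667
  y = (10 - (4)·2.000) / (-7) = -0.286
Iteration 2:
  x = (-7 - (-2)·-0.286) / (3) = -2.524
  y = (10 - (4)·-3.667) / (-7) = -3.524
Residual b − A·x = (-6.476, -4.572)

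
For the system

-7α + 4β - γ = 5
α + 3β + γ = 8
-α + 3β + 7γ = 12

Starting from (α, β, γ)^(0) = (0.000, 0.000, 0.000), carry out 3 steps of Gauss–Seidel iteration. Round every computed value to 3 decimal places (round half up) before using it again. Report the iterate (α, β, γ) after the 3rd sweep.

Iteration 1:
  α = (5 - (4)·0.000 - (-1)·0.000) / (-7) = -0.714
  β = (8 - (1)·-0.714 - (1)·0.000) / (3) = 2.905
  γ = (12 - (-1)·-0.714 - (3)·2.905) / (7) = 0.367
Iteration 2:
  α = (5 - (4)·2.905 - (-1)·0.367) / (-7) = 0.893
  β = (8 - (1)·0.893 - (1)·0.367) / (3) = 2.247
  γ = (12 - (-1)·0.893 - (3)·2.247) / (7) = 0.879
Iteration 3:
  α = (5 - (4)·2.247 - (-1)·0.879) / (-7) = 0.444
  β = (8 - (1)·0.444 - (1)·0.879) / (3) = 2.226
  γ = (12 - (-1)·0.444 - (3)·2.226) / (7) = 0.824

(0.444, 2.226, 0.824)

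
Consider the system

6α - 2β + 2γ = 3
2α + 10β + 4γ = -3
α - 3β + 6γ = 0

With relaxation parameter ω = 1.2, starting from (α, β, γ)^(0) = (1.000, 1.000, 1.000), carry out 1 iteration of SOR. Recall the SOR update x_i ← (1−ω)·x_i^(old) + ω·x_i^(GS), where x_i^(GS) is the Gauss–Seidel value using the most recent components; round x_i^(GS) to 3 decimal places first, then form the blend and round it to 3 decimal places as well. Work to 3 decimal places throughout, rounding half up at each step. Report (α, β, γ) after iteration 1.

(0.400, -1.136, -0.962)

Iteration 1:
  α: GS value = (3 - (-2)·1.000 - (2)·1.000) / (6) = 0.500;  α ← (1−ω)·1.000 + ω·0.500 = 0.400
  β: GS value = (-3 - (2)·0.400 - (4)·1.000) / (10) = -0.780;  β ← (1−ω)·1.000 + ω·-0.780 = -1.136
  γ: GS value = (0 - (1)·0.400 - (-3)·-1.136) / (6) = -0.635;  γ ← (1−ω)·1.000 + ω·-0.635 = -0.962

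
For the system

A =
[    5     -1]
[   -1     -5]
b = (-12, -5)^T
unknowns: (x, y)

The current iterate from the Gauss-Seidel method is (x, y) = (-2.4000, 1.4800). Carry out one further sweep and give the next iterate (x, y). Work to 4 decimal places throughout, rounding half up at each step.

One sweep:
  x = (-12 - (-1)·1.4800) / (5) = -2.1040
  y = (-5 - (-1)·-2.1040) / (-5) = 1.4208

(-2.1040, 1.4208)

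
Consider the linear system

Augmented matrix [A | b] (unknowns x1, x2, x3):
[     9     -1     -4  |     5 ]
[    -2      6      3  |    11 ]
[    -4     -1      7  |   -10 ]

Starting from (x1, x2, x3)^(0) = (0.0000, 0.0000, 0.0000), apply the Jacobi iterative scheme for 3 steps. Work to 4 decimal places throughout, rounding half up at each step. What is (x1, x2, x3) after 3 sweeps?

(0.4818, 2.2994, -0.9671)

Iteration 1:
  x1 = (5 - (-1)·0.0000 - (-4)·0.0000) / (9) = 0.5556
  x2 = (11 - (-2)·0.0000 - (3)·0.0000) / (6) = 1.8333
  x3 = (-10 - (-4)·0.0000 - (-1)·0.0000) / (7) = -1.4286
Iteration 2:
  x1 = (5 - (-1)·1.8333 - (-4)·-1.4286) / (9) = 0.1243
  x2 = (11 - (-2)·0.5556 - (3)·-1.4286) / (6) = 2.7328
  x3 = (-10 - (-4)·0.5556 - (-1)·1.8333) / (7) = -0.8492
Iteration 3:
  x1 = (5 - (-1)·2.7328 - (-4)·-0.8492) / (9) = 0.4818
  x2 = (11 - (-2)·0.1243 - (3)·-0.8492) / (6) = 2.2994
  x3 = (-10 - (-4)·0.1243 - (-1)·2.7328) / (7) = -0.9671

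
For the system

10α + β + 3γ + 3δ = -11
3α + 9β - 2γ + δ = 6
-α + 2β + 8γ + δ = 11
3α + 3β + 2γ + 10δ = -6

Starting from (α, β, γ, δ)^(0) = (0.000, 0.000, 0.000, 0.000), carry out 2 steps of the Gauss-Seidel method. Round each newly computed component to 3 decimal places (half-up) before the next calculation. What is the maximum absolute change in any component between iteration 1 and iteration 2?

Iteration 1:
  α = (-11 - (1)·0.000 - (3)·0.000 - (3)·0.000) / (10) = -1.100
  β = (6 - (3)·-1.100 - (-2)·0.000 - (1)·0.000) / (9) = 1.033
  γ = (11 - (-1)·-1.100 - (2)·1.033 - (1)·0.000) / (8) = 0.979
  δ = (-6 - (3)·-1.100 - (3)·1.033 - (2)·0.979) / (10) = -0.776
Iteration 2:
  α = (-11 - (1)·1.033 - (3)·0.979 - (3)·-0.776) / (10) = -1.264
  β = (6 - (3)·-1.264 - (-2)·0.979 - (1)·-0.776) / (9) = 1.392
  γ = (11 - (-1)·-1.264 - (2)·1.392 - (1)·-0.776) / (8) = 0.966
  δ = (-6 - (3)·-1.264 - (3)·1.392 - (2)·0.966) / (10) = -0.832
Change: (-0.164, 0.359, -0.013, -0.056) → max |·| = 0.359

0.359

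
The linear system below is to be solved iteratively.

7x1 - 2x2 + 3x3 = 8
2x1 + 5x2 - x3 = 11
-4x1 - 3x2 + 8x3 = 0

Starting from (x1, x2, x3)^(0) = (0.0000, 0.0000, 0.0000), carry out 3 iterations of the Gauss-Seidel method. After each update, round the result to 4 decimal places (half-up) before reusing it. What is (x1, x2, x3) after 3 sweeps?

(1.1536, 2.0000, 1.3268)

Iteration 1:
  x1 = (8 - (-2)·0.0000 - (3)·0.0000) / (7) = 1.1429
  x2 = (11 - (2)·1.1429 - (-1)·0.0000) / (5) = 1.7428
  x3 = (0 - (-4)·1.1429 - (-3)·1.7428) / (8) = 1.2250
Iteration 2:
  x1 = (8 - (-2)·1.7428 - (3)·1.2250) / (7) = 1.1158
  x2 = (11 - (2)·1.1158 - (-1)·1.2250) / (5) = 1.9987
  x3 = (0 - (-4)·1.1158 - (-3)·1.9987) / (8) = 1.3074
Iteration 3:
  x1 = (8 - (-2)·1.9987 - (3)·1.3074) / (7) = 1.1536
  x2 = (11 - (2)·1.1536 - (-1)·1.3074) / (5) = 2.0000
  x3 = (0 - (-4)·1.1536 - (-3)·2.0000) / (8) = 1.3268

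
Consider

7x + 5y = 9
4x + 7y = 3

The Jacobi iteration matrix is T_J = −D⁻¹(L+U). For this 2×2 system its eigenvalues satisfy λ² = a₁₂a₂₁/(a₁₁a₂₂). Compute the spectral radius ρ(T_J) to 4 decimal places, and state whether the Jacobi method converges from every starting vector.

a₁₂a₂₁/(a₁₁a₂₂) = (5)·(4) / ((7)·(7)) = 0.408163
ρ = √|0.408163| = √0.408163 = 0.6389
ρ < 1, so Jacobi converges

0.6389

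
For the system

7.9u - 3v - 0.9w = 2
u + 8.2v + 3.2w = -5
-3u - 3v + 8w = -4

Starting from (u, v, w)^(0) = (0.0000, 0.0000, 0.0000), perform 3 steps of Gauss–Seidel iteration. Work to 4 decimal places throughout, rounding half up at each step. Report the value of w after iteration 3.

Iteration 1:
  u = (2 - (-3)·0.0000 - (-0.9)·0.0000) / (7.9) = 0.2532
  v = (-5 - (1)·0.2532 - (3.2)·0.0000) / (8.2) = -0.6406
  w = (-4 - (-3)·0.2532 - (-3)·-0.6406) / (8) = -0.6453
Iteration 2:
  u = (2 - (-3)·-0.6406 - (-0.9)·-0.6453) / (7.9) = -0.0636
  v = (-5 - (1)·-0.0636 - (3.2)·-0.6453) / (8.2) = -0.3502
  w = (-4 - (-3)·-0.0636 - (-3)·-0.3502) / (8) = -0.6552
Iteration 3:
  u = (2 - (-3)·-0.3502 - (-0.9)·-0.6552) / (7.9) = 0.0455
  v = (-5 - (1)·0.0455 - (3.2)·-0.6552) / (8.2) = -0.3596
  w = (-4 - (-3)·0.0455 - (-3)·-0.3596) / (8) = -0.6178

-0.6178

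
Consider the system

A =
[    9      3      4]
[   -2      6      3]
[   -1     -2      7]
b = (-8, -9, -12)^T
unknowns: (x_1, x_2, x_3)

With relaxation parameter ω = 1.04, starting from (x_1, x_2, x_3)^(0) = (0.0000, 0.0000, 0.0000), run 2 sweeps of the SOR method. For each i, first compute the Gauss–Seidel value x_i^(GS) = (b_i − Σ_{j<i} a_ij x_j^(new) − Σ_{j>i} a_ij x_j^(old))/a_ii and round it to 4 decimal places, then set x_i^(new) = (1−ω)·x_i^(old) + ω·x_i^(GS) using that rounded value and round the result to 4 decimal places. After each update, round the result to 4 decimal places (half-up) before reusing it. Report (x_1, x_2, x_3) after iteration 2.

Iteration 1:
  x_1: GS value = (-8 - (3)·0.0000 - (4)·0.0000) / (9) = -0.8889;  x_1 ← (1−ω)·0.0000 + ω·-0.8889 = -0.9245
  x_2: GS value = (-9 - (-2)·-0.9245 - (3)·0.0000) / (6) = -1.8082;  x_2 ← (1−ω)·0.0000 + ω·-1.8082 = -1.8805
  x_3: GS value = (-12 - (-1)·-0.9245 - (-2)·-1.8805) / (7) = -2.3836;  x_3 ← (1−ω)·0.0000 + ω·-2.3836 = -2.4789
Iteration 2:
  x_1: GS value = (-8 - (3)·-1.8805 - (4)·-2.4789) / (9) = 0.8397;  x_1 ← (1−ω)·-0.9245 + ω·0.8397 = 0.9103
  x_2: GS value = (-9 - (-2)·0.9103 - (3)·-2.4789) / (6) = 0.0429;  x_2 ← (1−ω)·-1.8805 + ω·0.0429 = 0.1198
  x_3: GS value = (-12 - (-1)·0.9103 - (-2)·0.1198) / (7) = -1.5500;  x_3 ← (1−ω)·-2.4789 + ω·-1.5500 = -1.5128

(0.9103, 0.1198, -1.5128)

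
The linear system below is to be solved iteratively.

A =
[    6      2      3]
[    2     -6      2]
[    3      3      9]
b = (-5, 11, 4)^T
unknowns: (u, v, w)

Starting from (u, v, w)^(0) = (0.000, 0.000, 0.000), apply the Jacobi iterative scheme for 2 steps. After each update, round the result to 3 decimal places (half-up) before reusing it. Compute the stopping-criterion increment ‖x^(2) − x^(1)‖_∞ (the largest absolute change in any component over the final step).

Iteration 1:
  u = (-5 - (2)·0.000 - (3)·0.000) / (6) = -0.833
  v = (11 - (2)·0.000 - (2)·0.000) / (-6) = -1.833
  w = (4 - (3)·0.000 - (3)·0.000) / (9) = 0.444
Iteration 2:
  u = (-5 - (2)·-1.833 - (3)·0.444) / (6) = -0.444
  v = (11 - (2)·-0.833 - (2)·0.444) / (-6) = -1.963
  w = (4 - (3)·-0.833 - (3)·-1.833) / (9) = 1.333
Change: (0.389, -0.130, 0.889) → max |·| = 0.889

0.889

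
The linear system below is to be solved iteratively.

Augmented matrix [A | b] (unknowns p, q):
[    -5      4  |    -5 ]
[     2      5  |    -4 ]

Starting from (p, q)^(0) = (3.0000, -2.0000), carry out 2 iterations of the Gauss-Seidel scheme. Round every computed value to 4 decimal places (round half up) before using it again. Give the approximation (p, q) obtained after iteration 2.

Iteration 1:
  p = (-5 - (4)·-2.0000) / (-5) = -0.6000
  q = (-4 - (2)·-0.6000) / (5) = -0.5600
Iteration 2:
  p = (-5 - (4)·-0.5600) / (-5) = 0.5520
  q = (-4 - (2)·0.5520) / (5) = -1.0208

(0.5520, -1.0208)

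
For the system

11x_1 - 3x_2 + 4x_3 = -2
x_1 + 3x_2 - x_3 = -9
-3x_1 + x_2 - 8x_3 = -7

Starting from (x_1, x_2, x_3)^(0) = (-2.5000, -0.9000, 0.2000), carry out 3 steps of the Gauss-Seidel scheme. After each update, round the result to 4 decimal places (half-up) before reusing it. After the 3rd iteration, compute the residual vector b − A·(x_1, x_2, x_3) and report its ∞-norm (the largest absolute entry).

0.2582

Iteration 1:
  x_1 = (-2 - (-3)·-0.9000 - (4)·0.2000) / (11) = -0.5000
  x_2 = (-9 - (1)·-0.5000 - (-1)·0.2000) / (3) = -2.7667
  x_3 = (-7 - (-3)·-0.5000 - (1)·-2.7667) / (-8) = 0.7167
Iteration 2:
  x_1 = (-2 - (-3)·-2.7667 - (4)·0.7167) / (11) = -1.1970
  x_2 = (-9 - (1)·-1.1970 - (-1)·0.7167) / (3) = -2.3621
  x_3 = (-7 - (-3)·-1.1970 - (1)·-2.3621) / (-8) = 1.0286
Iteration 3:
  x_1 = (-2 - (-3)·-2.3621 - (4)·1.0286) / (11) = -1.2001
  x_2 = (-9 - (1)·-1.2001 - (-1)·1.0286) / (3) = -2.2571
  x_3 = (-7 - (-3)·-1.2001 - (1)·-2.2571) / (-8) = 1.0429
Residual b − A·x = (0.2582, 0.0143, 0.0000); ∞-norm = 0.2582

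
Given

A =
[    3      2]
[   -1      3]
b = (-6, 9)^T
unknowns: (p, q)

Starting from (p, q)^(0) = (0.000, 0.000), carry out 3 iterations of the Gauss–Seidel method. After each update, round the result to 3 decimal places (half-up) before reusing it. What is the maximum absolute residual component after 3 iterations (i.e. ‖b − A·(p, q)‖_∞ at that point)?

Iteration 1:
  p = (-6 - (2)·0.000) / (3) = -2.000
  q = (9 - (-1)·-2.000) / (3) = 2.333
Iteration 2:
  p = (-6 - (2)·2.333) / (3) = -3.555
  q = (9 - (-1)·-3.555) / (3) = 1.815
Iteration 3:
  p = (-6 - (2)·1.815) / (3) = -3.210
  q = (9 - (-1)·-3.210) / (3) = 1.930
Residual b − A·x = (-0.230, 0.000); ∞-norm = 0.230

0.230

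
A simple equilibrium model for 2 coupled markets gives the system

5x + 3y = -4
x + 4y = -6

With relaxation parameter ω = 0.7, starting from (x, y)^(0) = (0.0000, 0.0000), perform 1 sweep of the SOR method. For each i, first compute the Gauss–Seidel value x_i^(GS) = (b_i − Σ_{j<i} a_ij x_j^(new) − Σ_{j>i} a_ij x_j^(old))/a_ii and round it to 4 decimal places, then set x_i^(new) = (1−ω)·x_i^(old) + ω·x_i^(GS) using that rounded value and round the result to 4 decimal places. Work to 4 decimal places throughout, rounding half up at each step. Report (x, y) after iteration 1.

Iteration 1:
  x: GS value = (-4 - (3)·0.0000) / (5) = -0.8000;  x ← (1−ω)·0.0000 + ω·-0.8000 = -0.5600
  y: GS value = (-6 - (1)·-0.5600) / (4) = -1.3600;  y ← (1−ω)·0.0000 + ω·-1.3600 = -0.9520

(-0.5600, -0.9520)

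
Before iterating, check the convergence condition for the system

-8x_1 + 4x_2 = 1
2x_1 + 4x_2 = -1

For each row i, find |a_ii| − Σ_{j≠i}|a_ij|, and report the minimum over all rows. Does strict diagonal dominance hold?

2

row 1: |-8| − (4) = 4
row 2: |4| − (2) = 2
minimum over rows = 2 → strictly diagonally dominant (convergence guaranteed)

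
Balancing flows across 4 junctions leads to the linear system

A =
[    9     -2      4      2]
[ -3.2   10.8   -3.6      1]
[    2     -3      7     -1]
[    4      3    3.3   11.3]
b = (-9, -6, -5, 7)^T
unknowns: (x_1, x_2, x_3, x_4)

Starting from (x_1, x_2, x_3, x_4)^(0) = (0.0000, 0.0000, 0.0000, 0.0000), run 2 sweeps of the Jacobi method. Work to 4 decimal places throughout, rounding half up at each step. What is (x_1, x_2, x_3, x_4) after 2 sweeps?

Iteration 1:
  x_1 = (-9 - (-2)·0.0000 - (4)·0.0000 - (2)·0.0000) / (9) = -1.0000
  x_2 = (-6 - (-3.2)·0.0000 - (-3.6)·0.0000 - (1)·0.0000) / (10.8) = -0.5556
  x_3 = (-5 - (2)·0.0000 - (-3)·0.0000 - (-1)·0.0000) / (7) = -0.7143
  x_4 = (7 - (4)·0.0000 - (3)·0.0000 - (3.3)·0.0000) / (11.3) = 0.6195
Iteration 2:
  x_1 = (-9 - (-2)·-0.5556 - (4)·-0.7143 - (2)·0.6195) / (9) = -0.9437
  x_2 = (-6 - (-3.2)·-1.0000 - (-3.6)·-0.7143 - (1)·0.6195) / (10.8) = -1.1473
  x_3 = (-5 - (2)·-1.0000 - (-3)·-0.5556 - (-1)·0.6195) / (7) = -0.5782
  x_4 = (7 - (4)·-1.0000 - (3)·-0.5556 - (3.3)·-0.7143) / (11.3) = 1.3296

(-0.9437, -1.1473, -0.5782, 1.3296)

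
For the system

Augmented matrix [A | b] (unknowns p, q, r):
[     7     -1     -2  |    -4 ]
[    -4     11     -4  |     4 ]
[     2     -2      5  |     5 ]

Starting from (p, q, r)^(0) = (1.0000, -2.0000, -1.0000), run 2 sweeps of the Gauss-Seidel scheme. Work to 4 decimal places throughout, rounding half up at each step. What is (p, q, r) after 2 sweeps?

Iteration 1:
  p = (-4 - (-1)·-2.0000 - (-2)·-1.0000) / (7) = -1.1429
  q = (4 - (-4)·-1.1429 - (-4)·-1.0000) / (11) = -0.4156
  r = (5 - (2)·-1.1429 - (-2)·-0.4156) / (5) = 1.2909
Iteration 2:
  p = (-4 - (-1)·-0.4156 - (-2)·1.2909) / (7) = -0.2620
  q = (4 - (-4)·-0.2620 - (-4)·1.2909) / (11) = 0.7378
  r = (5 - (2)·-0.2620 - (-2)·0.7378) / (5) = 1.3999

(-0.2620, 0.7378, 1.3999)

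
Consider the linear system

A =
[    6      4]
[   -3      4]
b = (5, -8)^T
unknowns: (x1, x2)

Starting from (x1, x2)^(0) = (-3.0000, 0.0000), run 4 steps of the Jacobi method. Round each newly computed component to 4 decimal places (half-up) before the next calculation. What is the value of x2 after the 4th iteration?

Iteration 1:
  x1 = (5 - (4)·0.0000) / (6) = 0.8333
  x2 = (-8 - (-3)·-3.0000) / (4) = -4.2500
Iteration 2:
  x1 = (5 - (4)·-4.2500) / (6) = 3.6667
  x2 = (-8 - (-3)·0.8333) / (4) = -1.3750
Iteration 3:
  x1 = (5 - (4)·-1.3750) / (6) = 1.7500
  x2 = (-8 - (-3)·3.6667) / (4) = 0.7500
Iteration 4:
  x1 = (5 - (4)·0.7500) / (6) = 0.3333
  x2 = (-8 - (-3)·1.7500) / (4) = -0.6875

-0.6875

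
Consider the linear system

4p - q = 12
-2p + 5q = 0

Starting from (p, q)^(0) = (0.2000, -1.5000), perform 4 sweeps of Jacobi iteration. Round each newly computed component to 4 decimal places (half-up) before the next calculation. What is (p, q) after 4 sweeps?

(3.3020, 1.3050)

Iteration 1:
  p = (12 - (-1)·-1.5000) / (4) = 2.6250
  q = (0 - (-2)·0.2000) / (5) = 0.0800
Iteration 2:
  p = (12 - (-1)·0.0800) / (4) = 3.0200
  q = (0 - (-2)·2.6250) / (5) = 1.0500
Iteration 3:
  p = (12 - (-1)·1.0500) / (4) = 3.2625
  q = (0 - (-2)·3.0200) / (5) = 1.2080
Iteration 4:
  p = (12 - (-1)·1.2080) / (4) = 3.3020
  q = (0 - (-2)·3.2625) / (5) = 1.3050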